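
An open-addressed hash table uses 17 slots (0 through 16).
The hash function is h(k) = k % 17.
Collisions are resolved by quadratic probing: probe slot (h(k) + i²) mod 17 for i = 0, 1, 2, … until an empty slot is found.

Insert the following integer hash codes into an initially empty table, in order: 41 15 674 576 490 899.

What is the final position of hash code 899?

2

41 hashes to 7; slot 7 is free => place at 7.
15 hashes to 15; slot 15 is free => place at 15.
674 hashes to 11; slot 11 is free => place at 11.
576 hashes to 15; 15 taken => place at 16.
490 hashes to 14; slot 14 is free => place at 14.
899 hashes to 15; 15,16 taken => place at 2.
Table: [∅, ∅, 899, ∅, ∅, ∅, ∅, 41, ∅, ∅, ∅, 674, ∅, ∅, 490, 15, 576]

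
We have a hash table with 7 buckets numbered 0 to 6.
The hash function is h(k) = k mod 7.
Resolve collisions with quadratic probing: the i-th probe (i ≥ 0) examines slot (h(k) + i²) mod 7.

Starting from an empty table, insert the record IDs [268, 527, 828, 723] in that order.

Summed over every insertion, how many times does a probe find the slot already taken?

268: h=2 → slot 2
527: h=2, probe 2,3 → slot 3
828: h=2, probe 2,3,6 → slot 6
723: h=2, probe 2,3,6,4 → slot 4
Table: [-, -, 268, 527, 723, -, 828]

6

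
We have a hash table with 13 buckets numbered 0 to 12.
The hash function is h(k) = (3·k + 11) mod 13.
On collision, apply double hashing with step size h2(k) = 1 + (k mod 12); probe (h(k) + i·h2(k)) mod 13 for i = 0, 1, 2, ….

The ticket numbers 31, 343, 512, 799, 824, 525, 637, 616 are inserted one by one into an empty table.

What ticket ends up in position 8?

Insert 31: h=0, slot 0 empty -> index 0.
Insert 343: h=0, h2=8, slot 0 occupied -> index 8.
Insert 512: h=0, h2=9, slot 0 occupied -> index 9.
Insert 799: h=3, slot 3 empty -> index 3.
Insert 824: h=0, h2=9, slots 0,9 occupied -> index 5.
Insert 525: h=0, h2=10, slot 0 occupied -> index 10.
Insert 637: h=11, slot 11 empty -> index 11.
Insert 616: h=0, h2=5, slots 0,5,10 occupied -> index 2.
Table: [31, ∅, 616, 799, ∅, 824, ∅, ∅, 343, 512, 525, 637, ∅]

343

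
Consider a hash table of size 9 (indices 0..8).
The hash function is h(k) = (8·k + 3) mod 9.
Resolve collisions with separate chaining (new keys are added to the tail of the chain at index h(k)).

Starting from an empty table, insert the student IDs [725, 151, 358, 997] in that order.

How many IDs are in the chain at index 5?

3

725 → bucket 7
151 → bucket 5
358 → bucket 5 (collision)
997 → bucket 5 (collision)
Final buckets:
0: —
1: —
2: —
3: —
4: —
5: 151 -> 358 -> 997
6: —
7: 725
8: —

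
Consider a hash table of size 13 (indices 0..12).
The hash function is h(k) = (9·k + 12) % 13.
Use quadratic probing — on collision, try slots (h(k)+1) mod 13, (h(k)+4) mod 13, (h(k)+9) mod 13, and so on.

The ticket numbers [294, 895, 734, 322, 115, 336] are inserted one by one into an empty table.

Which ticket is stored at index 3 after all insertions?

336

Insert 294: h=6, slot 6 empty => index 6.
Insert 895: h=7, slot 7 empty => index 7.
Insert 734: h=1, slot 1 empty => index 1.
Insert 322: h=11, slot 11 empty => index 11.
Insert 115: h=7, slot 7 occupied => index 8.
Insert 336: h=7, slots 7,8,11 occupied => index 3.
Table: [., 734, ., 336, ., ., 294, 895, 115, ., ., 322, .]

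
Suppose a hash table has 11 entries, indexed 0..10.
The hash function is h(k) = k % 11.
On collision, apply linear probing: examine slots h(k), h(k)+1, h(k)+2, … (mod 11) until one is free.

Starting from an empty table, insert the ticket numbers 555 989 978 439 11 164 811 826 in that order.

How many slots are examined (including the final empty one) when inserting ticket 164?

Insert 555: h=5, slot 5 empty → index 5.
Insert 989: h=10, slot 10 empty → index 10.
Insert 978: h=10, slot 10 occupied → index 0.
Insert 439: h=10, slots 10,0 occupied → index 1.
Insert 11: h=0, slots 0,1 occupied → index 2.
Insert 164: h=10, slots 10,0,1,2 occupied → index 3.
Insert 811: h=8, slot 8 empty → index 8.
Insert 826: h=1, slots 1,2,3 occupied → index 4.
Table: [978, 439, 11, 164, 826, 555, _, _, 811, _, 989]

5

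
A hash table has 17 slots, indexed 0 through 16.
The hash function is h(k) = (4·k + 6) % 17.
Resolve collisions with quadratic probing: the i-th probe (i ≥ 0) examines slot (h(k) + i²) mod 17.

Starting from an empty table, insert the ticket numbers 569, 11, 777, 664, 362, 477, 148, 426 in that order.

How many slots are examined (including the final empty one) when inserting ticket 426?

Insert 569: h=4, slot 4 empty -> index 4.
Insert 11: h=16, slot 16 empty -> index 16.
Insert 777: h=3, slot 3 empty -> index 3.
Insert 664: h=10, slot 10 empty -> index 10.
Insert 362: h=9, slot 9 empty -> index 9.
Insert 477: h=10, slot 10 occupied -> index 11.
Insert 148: h=3, slots 3,4 occupied -> index 7.
Insert 426: h=10, slots 10,11 occupied -> index 14.
Table: [., ., ., 777, 569, ., ., 148, ., 362, 664, 477, ., ., 426, ., 11]

3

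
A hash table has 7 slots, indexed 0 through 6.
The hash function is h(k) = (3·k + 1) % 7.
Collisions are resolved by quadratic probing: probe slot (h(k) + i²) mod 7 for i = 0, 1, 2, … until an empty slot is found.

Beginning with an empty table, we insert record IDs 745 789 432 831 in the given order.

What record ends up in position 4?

745 hashes to 3; slot 3 is free -> place at 3.
789 hashes to 2; slot 2 is free -> place at 2.
432 hashes to 2; 2,3 taken -> place at 6.
831 hashes to 2; 2,3,6 taken -> place at 4.
Table: [., ., 789, 745, 831, ., 432]

831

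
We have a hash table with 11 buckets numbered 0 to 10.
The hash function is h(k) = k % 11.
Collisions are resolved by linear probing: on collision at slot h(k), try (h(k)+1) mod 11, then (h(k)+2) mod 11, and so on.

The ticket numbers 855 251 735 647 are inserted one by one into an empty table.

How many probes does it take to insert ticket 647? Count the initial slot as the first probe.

855: h=8 → slot 8
251: h=9 → slot 9
735: h=9, probe 9,10 → slot 10
647: h=9, probe 9,10,0 → slot 0
Table: [647, _, _, _, _, _, _, _, 855, 251, 735]

3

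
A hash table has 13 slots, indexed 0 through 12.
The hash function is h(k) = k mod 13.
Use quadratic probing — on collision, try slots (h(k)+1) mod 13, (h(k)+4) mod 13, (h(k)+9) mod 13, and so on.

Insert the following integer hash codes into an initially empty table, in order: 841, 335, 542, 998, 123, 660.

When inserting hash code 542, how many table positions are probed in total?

Insert 841: h=9, slot 9 empty → index 9.
Insert 335: h=10, slot 10 empty → index 10.
Insert 542: h=9, slots 9,10 occupied → index 0.
Insert 998: h=10, slot 10 occupied → index 11.
Insert 123: h=6, slot 6 empty → index 6.
Insert 660: h=10, slots 10,11 occupied → index 1.
Table: [542, 660, ∅, ∅, ∅, ∅, 123, ∅, ∅, 841, 335, 998, ∅]

3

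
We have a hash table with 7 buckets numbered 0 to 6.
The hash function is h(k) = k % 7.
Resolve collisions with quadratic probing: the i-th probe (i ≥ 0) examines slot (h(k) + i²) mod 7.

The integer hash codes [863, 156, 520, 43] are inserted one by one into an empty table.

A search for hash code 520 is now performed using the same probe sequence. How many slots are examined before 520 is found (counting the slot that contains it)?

3

863 hashes to 2; slot 2 is free -> place at 2.
156 hashes to 2; 2 taken -> place at 3.
520 hashes to 2; 2,3 taken -> place at 6.
43 hashes to 1; slot 1 is free -> place at 1.
Table: [∅, 43, 863, 156, ∅, ∅, 520]
Lookup 520: h=2, probe 2,3,6 → found at 6.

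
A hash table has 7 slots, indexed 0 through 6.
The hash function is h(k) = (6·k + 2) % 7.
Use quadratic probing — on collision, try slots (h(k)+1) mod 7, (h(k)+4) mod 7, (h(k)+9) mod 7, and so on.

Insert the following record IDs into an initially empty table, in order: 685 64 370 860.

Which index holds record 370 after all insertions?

4

Insert 685: h=3, slot 3 empty -> index 3.
Insert 64: h=1, slot 1 empty -> index 1.
Insert 370: h=3, slot 3 occupied -> index 4.
Insert 860: h=3, slots 3,4 occupied -> index 0.
Table: [860, 64, —, 685, 370, —, —]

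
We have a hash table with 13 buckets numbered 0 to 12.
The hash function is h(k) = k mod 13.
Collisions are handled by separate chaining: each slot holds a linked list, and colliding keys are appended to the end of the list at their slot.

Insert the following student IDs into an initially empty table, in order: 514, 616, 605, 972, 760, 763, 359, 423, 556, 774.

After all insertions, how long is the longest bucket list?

Insert 514: h=7, bucket 7 empty -> new chain.
Insert 616: h=5, bucket 5 empty -> new chain.
Insert 605: h=7, bucket 7 nonempty -> append to chain.
Insert 972: h=10, bucket 10 empty -> new chain.
Insert 760: h=6, bucket 6 empty -> new chain.
Insert 763: h=9, bucket 9 empty -> new chain.
Insert 359: h=8, bucket 8 empty -> new chain.
Insert 423: h=7, bucket 7 nonempty -> append to chain.
Insert 556: h=10, bucket 10 nonempty -> append to chain.
Insert 774: h=7, bucket 7 nonempty -> append to chain.
Final buckets:
0: .
1: .
2: .
3: .
4: .
5: 616
6: 760
7: 514 -> 605 -> 423 -> 774
8: 359
9: 763
10: 972 -> 556
11: .
12: .

4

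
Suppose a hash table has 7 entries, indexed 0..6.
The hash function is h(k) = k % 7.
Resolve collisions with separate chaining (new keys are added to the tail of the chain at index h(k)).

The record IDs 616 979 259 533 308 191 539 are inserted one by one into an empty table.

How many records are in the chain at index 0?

4

Insert 616: h=0, bucket 0 empty -> new chain.
Insert 979: h=6, bucket 6 empty -> new chain.
Insert 259: h=0, bucket 0 nonempty -> append to chain.
Insert 533: h=1, bucket 1 empty -> new chain.
Insert 308: h=0, bucket 0 nonempty -> append to chain.
Insert 191: h=2, bucket 2 empty -> new chain.
Insert 539: h=0, bucket 0 nonempty -> append to chain.
Final buckets:
0: 616 -> 259 -> 308 -> 539
1: 533
2: 191
3: .
4: .
5: .
6: 979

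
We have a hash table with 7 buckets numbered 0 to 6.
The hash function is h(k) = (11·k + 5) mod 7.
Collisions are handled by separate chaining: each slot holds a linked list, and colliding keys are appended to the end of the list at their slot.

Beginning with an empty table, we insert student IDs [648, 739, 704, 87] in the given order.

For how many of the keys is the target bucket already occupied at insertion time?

648 → bucket 0
739 → bucket 0 (collision)
704 → bucket 0 (collision)
87 → bucket 3
Final buckets:
0: 648 -> 739 -> 704
1: -
2: -
3: 87
4: -
5: -
6: -

2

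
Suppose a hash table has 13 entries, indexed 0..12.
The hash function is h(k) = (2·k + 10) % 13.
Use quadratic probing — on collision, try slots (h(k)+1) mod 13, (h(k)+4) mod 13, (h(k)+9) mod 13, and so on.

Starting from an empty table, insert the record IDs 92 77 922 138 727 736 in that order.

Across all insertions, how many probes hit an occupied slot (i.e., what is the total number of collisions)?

92: h=12 => slot 12
77: h=8 => slot 8
922: h=8, probe 8,9 => slot 9
138: h=0 => slot 0
727: h=8, probe 8,9,12,4 => slot 4
736: h=0, probe 0,1 => slot 1
Table: [138, 736, -, -, 727, -, -, -, 77, 922, -, -, 92]

5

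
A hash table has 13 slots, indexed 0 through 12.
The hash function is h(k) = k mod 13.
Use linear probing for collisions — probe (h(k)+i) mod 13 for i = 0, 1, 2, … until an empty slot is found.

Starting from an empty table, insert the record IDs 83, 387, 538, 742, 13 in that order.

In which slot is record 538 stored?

6

83 hashes to 5; slot 5 is free -> place at 5.
387 hashes to 10; slot 10 is free -> place at 10.
538 hashes to 5; 5 taken -> place at 6.
742 hashes to 1; slot 1 is free -> place at 1.
13 hashes to 0; slot 0 is free -> place at 0.
Table: [13, 742, ., ., ., 83, 538, ., ., ., 387, ., .]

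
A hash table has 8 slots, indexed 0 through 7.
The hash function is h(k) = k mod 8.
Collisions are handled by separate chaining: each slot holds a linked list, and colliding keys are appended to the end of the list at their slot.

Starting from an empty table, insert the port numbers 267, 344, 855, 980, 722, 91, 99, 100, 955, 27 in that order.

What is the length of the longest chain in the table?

Insert 267: h=3, bucket 3 empty -> new chain.
Insert 344: h=0, bucket 0 empty -> new chain.
Insert 855: h=7, bucket 7 empty -> new chain.
Insert 980: h=4, bucket 4 empty -> new chain.
Insert 722: h=2, bucket 2 empty -> new chain.
Insert 91: h=3, bucket 3 nonempty -> append to chain.
Insert 99: h=3, bucket 3 nonempty -> append to chain.
Insert 100: h=4, bucket 4 nonempty -> append to chain.
Insert 955: h=3, bucket 3 nonempty -> append to chain.
Insert 27: h=3, bucket 3 nonempty -> append to chain.
Final buckets:
0: 344
1: ∅
2: 722
3: 267 -> 91 -> 99 -> 955 -> 27
4: 980 -> 100
5: ∅
6: ∅
7: 855

5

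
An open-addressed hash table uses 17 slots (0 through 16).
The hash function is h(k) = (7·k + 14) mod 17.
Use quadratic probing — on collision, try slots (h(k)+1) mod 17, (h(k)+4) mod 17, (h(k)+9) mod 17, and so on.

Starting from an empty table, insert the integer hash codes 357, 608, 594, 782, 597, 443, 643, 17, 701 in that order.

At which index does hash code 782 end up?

15

357: h=14 => slot 14
608: h=3 => slot 3
594: h=7 => slot 7
782: h=14, probe 14,15 => slot 15
597: h=11 => slot 11
443: h=4 => slot 4
643: h=10 => slot 10
17: h=14, probe 14,15,1 => slot 1
701: h=8 => slot 8
Table: [∅, 17, ∅, 608, 443, ∅, ∅, 594, 701, ∅, 643, 597, ∅, ∅, 357, 782, ∅]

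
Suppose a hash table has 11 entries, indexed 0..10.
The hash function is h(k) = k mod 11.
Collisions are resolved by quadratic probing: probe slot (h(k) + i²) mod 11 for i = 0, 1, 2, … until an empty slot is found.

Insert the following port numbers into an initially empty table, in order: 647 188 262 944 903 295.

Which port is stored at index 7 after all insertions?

Insert 647: h=9, slot 9 empty → index 9.
Insert 188: h=1, slot 1 empty → index 1.
Insert 262: h=9, slot 9 occupied → index 10.
Insert 944: h=9, slots 9,10 occupied → index 2.
Insert 903: h=1, slots 1,2 occupied → index 5.
Insert 295: h=9, slots 9,10,2 occupied → index 7.
Table: [_, 188, 944, _, _, 903, _, 295, _, 647, 262]

295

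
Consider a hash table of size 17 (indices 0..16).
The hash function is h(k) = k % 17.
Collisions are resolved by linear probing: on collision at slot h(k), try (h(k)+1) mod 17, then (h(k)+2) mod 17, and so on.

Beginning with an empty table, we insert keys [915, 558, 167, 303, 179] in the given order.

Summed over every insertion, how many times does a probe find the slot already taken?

6

Insert 915: h=14, slot 14 empty -> index 14.
Insert 558: h=14, slot 14 occupied -> index 15.
Insert 167: h=14, slots 14,15 occupied -> index 16.
Insert 303: h=14, slots 14,15,16 occupied -> index 0.
Insert 179: h=9, slot 9 empty -> index 9.
Table: [303, ., ., ., ., ., ., ., ., 179, ., ., ., ., 915, 558, 167]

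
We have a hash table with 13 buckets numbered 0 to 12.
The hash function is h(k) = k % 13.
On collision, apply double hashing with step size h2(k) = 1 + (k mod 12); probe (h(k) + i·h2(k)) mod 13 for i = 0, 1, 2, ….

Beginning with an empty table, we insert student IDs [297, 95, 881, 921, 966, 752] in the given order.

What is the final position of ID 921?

8

297 hashes to 11; slot 11 is free → place at 11.
95 hashes to 4; slot 4 is free → place at 4.
881 hashes to 10; slot 10 is free → place at 10.
921 hashes to 11, h2=10; 11 taken → place at 8.
966 hashes to 4, h2=7; 4,11 taken → place at 5.
752 hashes to 11, h2=9; 11 taken → place at 7.
Table: [—, —, —, —, 95, 966, —, 752, 921, —, 881, 297, —]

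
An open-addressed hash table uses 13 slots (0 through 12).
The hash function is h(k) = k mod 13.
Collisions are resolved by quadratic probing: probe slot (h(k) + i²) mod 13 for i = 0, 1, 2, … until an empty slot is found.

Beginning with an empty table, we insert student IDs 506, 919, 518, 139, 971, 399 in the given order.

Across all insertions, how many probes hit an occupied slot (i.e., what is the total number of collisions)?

Insert 506: h=12, slot 12 empty → index 12.
Insert 919: h=9, slot 9 empty → index 9.
Insert 518: h=11, slot 11 empty → index 11.
Insert 139: h=9, slot 9 occupied → index 10.
Insert 971: h=9, slots 9,10 occupied → index 0.
Insert 399: h=9, slots 9,10,0 occupied → index 5.
Table: [971, _, _, _, _, 399, _, _, _, 919, 139, 518, 506]

6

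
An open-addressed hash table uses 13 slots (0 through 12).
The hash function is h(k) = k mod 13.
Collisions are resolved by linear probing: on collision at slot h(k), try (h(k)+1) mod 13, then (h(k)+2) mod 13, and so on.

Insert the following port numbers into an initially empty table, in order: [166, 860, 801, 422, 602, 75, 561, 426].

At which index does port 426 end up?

166: h=10 => slot 10
860: h=2 => slot 2
801: h=8 => slot 8
422: h=6 => slot 6
602: h=4 => slot 4
75: h=10, probe 10,11 => slot 11
561: h=2, probe 2,3 => slot 3
426: h=10, probe 10,11,12 => slot 12
Table: [_, _, 860, 561, 602, _, 422, _, 801, _, 166, 75, 426]

12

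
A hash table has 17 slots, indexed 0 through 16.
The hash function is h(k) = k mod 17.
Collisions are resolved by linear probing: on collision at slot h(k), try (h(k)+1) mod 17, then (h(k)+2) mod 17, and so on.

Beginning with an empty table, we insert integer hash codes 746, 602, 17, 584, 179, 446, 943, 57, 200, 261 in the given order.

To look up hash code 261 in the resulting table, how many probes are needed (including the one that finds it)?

Insert 746: h=15, slot 15 empty => index 15.
Insert 602: h=7, slot 7 empty => index 7.
Insert 17: h=0, slot 0 empty => index 0.
Insert 584: h=6, slot 6 empty => index 6.
Insert 179: h=9, slot 9 empty => index 9.
Insert 446: h=4, slot 4 empty => index 4.
Insert 943: h=8, slot 8 empty => index 8.
Insert 57: h=6, slots 6,7,8,9 occupied => index 10.
Insert 200: h=13, slot 13 empty => index 13.
Insert 261: h=6, slots 6,7,8,9,10 occupied => index 11.
Table: [17, -, -, -, 446, -, 584, 602, 943, 179, 57, 261, -, 200, -, 746, -]
Lookup 261: h=6, probe 6,7,8,9,10,11 → found at 11.

6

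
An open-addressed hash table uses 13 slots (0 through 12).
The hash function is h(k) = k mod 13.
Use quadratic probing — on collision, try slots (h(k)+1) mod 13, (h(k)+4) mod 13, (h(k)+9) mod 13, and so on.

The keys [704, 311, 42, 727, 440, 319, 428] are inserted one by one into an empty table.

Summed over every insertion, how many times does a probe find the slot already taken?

4

704: h=2 → slot 2
311: h=12 → slot 12
42: h=3 → slot 3
727: h=12, probe 12,0 → slot 0
440: h=11 → slot 11
319: h=7 → slot 7
428: h=12, probe 12,0,3,8 → slot 8
Table: [727, -, 704, 42, -, -, -, 319, 428, -, -, 440, 311]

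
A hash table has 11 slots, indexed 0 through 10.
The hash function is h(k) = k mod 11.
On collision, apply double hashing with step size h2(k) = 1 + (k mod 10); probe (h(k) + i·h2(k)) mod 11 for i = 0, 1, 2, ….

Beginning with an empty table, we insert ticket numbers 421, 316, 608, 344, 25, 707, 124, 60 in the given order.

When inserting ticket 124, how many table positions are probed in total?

4

421: h=3 → slot 3
316: h=8 → slot 8
608: h=3, h2=9, probe 3,1 → slot 1
344: h=3, h2=5, probe 3,8,2 → slot 2
25: h=3, h2=6, probe 3,9 → slot 9
707: h=3, h2=8, probe 3,0 → slot 0
124: h=3, h2=5, probe 3,8,2,7 → slot 7
60: h=5 → slot 5
Table: [707, 608, 344, 421, ., 60, ., 124, 316, 25, .]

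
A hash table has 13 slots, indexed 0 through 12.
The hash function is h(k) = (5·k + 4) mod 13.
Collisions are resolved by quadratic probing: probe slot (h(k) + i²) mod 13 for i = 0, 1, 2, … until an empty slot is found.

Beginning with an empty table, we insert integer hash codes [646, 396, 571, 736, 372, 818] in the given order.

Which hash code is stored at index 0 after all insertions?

818

646: h=10 -> slot 10
396: h=8 -> slot 8
571: h=12 -> slot 12
736: h=5 -> slot 5
372: h=5, probe 5,6 -> slot 6
818: h=12, probe 12,0 -> slot 0
Table: [818, -, -, -, -, 736, 372, -, 396, -, 646, -, 571]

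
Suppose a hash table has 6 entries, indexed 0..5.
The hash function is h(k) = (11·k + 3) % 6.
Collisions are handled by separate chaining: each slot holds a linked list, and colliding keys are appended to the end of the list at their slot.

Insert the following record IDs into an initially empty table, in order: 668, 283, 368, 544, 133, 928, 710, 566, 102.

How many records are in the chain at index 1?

4

Insert 668: h=1, bucket 1 empty -> new chain.
Insert 283: h=2, bucket 2 empty -> new chain.
Insert 368: h=1, bucket 1 nonempty -> append to chain.
Insert 544: h=5, bucket 5 empty -> new chain.
Insert 133: h=2, bucket 2 nonempty -> append to chain.
Insert 928: h=5, bucket 5 nonempty -> append to chain.
Insert 710: h=1, bucket 1 nonempty -> append to chain.
Insert 566: h=1, bucket 1 nonempty -> append to chain.
Insert 102: h=3, bucket 3 empty -> new chain.
Final buckets:
0: ∅
1: 668 -> 368 -> 710 -> 566
2: 283 -> 133
3: 102
4: ∅
5: 544 -> 928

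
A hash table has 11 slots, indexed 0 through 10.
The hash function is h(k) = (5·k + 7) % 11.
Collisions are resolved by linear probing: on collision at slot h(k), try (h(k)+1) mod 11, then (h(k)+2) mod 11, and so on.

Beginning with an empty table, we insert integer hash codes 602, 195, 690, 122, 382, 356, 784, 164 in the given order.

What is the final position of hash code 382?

6

Insert 602: h=3, slot 3 empty -> index 3.
Insert 195: h=3, slot 3 occupied -> index 4.
Insert 690: h=3, slots 3,4 occupied -> index 5.
Insert 122: h=1, slot 1 empty -> index 1.
Insert 382: h=3, slots 3,4,5 occupied -> index 6.
Insert 356: h=5, slots 5,6 occupied -> index 7.
Insert 784: h=0, slot 0 empty -> index 0.
Insert 164: h=2, slot 2 empty -> index 2.
Table: [784, 122, 164, 602, 195, 690, 382, 356, ., ., .]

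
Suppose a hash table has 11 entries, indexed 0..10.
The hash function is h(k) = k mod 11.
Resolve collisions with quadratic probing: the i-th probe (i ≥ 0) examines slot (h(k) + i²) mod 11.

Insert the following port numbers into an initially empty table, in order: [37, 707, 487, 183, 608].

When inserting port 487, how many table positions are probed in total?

3

Insert 37: h=4, slot 4 empty -> index 4.
Insert 707: h=3, slot 3 empty -> index 3.
Insert 487: h=3, slots 3,4 occupied -> index 7.
Insert 183: h=7, slot 7 occupied -> index 8.
Insert 608: h=3, slots 3,4,7 occupied -> index 1.
Table: [., 608, ., 707, 37, ., ., 487, 183, ., .]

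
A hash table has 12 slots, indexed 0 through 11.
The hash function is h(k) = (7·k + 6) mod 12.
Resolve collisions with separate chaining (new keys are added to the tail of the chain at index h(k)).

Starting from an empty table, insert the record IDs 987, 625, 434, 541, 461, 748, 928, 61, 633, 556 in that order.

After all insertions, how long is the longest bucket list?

3

Insert 987: h=3, bucket 3 empty -> new chain.
Insert 625: h=1, bucket 1 empty -> new chain.
Insert 434: h=8, bucket 8 empty -> new chain.
Insert 541: h=1, bucket 1 nonempty -> append to chain.
Insert 461: h=5, bucket 5 empty -> new chain.
Insert 748: h=10, bucket 10 empty -> new chain.
Insert 928: h=10, bucket 10 nonempty -> append to chain.
Insert 61: h=1, bucket 1 nonempty -> append to chain.
Insert 633: h=9, bucket 9 empty -> new chain.
Insert 556: h=10, bucket 10 nonempty -> append to chain.
Final buckets:
0: —
1: 625 -> 541 -> 61
2: —
3: 987
4: —
5: 461
6: —
7: —
8: 434
9: 633
10: 748 -> 928 -> 556
11: —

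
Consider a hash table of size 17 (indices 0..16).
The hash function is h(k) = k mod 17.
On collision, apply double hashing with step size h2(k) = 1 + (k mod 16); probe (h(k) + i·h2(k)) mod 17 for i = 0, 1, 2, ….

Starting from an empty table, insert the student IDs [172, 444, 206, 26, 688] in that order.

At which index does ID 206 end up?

0

172: h=2 → slot 2
444: h=2, h2=13, probe 2,15 → slot 15
206: h=2, h2=15, probe 2,0 → slot 0
26: h=9 → slot 9
688: h=8 → slot 8
Table: [206, ., 172, ., ., ., ., ., 688, 26, ., ., ., ., ., 444, .]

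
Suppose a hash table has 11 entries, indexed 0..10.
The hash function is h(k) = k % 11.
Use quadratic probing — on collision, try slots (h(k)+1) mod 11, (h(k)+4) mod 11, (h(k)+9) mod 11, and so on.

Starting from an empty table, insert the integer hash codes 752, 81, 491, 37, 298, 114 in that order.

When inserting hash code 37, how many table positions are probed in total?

752: h=4 => slot 4
81: h=4, probe 4,5 => slot 5
491: h=7 => slot 7
37: h=4, probe 4,5,8 => slot 8
298: h=1 => slot 1
114: h=4, probe 4,5,8,2 => slot 2
Table: [_, 298, 114, _, 752, 81, _, 491, 37, _, _]

3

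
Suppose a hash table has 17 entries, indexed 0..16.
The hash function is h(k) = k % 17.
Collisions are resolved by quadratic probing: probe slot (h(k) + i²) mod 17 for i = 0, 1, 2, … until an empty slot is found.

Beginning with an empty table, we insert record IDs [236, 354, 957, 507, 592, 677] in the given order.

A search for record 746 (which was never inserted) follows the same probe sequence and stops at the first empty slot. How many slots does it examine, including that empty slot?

236: h=15 → slot 15
354: h=14 → slot 14
957: h=5 → slot 5
507: h=14, probe 14,15,1 → slot 1
592: h=14, probe 14,15,1,6 → slot 6
677: h=14, probe 14,15,1,6,13 → slot 13
Table: [-, 507, -, -, -, 957, 592, -, -, -, -, -, -, 677, 354, 236, -]
Lookup 746: h=15, probe 15,16 → slot 16 empty, not found.

2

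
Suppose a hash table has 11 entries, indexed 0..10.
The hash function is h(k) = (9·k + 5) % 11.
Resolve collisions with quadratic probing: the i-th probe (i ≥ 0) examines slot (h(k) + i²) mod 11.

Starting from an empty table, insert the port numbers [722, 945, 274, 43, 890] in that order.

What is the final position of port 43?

0

722: h=2 → slot 2
945: h=7 → slot 7
274: h=7, probe 7,8 → slot 8
43: h=7, probe 7,8,0 → slot 0
890: h=7, probe 7,8,0,5 → slot 5
Table: [43, —, 722, —, —, 890, —, 945, 274, —, —]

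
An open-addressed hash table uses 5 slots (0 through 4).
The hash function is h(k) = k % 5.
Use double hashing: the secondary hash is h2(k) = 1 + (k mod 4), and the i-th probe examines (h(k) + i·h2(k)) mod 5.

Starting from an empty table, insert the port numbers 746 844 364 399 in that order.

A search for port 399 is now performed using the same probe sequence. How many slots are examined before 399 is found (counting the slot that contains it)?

746 hashes to 1; slot 1 is free => place at 1.
844 hashes to 4; slot 4 is free => place at 4.
364 hashes to 4, h2=1; 4 taken => place at 0.
399 hashes to 4, h2=4; 4 taken => place at 3.
Table: [364, 746, ., 399, 844]
Lookup 399: h=4, h2=4, probe 4,3 → found at 3.

2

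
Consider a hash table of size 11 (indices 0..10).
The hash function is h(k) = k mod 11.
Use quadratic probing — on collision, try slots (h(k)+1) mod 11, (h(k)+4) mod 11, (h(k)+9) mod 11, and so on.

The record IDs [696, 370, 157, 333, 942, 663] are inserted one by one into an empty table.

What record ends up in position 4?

157

696: h=3 -> slot 3
370: h=7 -> slot 7
157: h=3, probe 3,4 -> slot 4
333: h=3, probe 3,4,7,1 -> slot 1
942: h=7, probe 7,8 -> slot 8
663: h=3, probe 3,4,7,1,8,6 -> slot 6
Table: [—, 333, —, 696, 157, —, 663, 370, 942, —, —]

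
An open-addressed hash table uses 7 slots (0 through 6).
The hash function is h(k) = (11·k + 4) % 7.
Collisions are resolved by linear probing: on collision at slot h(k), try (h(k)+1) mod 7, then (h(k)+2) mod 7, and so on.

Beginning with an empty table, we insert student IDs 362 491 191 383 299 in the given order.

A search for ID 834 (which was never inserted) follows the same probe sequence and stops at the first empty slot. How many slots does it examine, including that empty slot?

362: h=3 → slot 3
491: h=1 → slot 1
191: h=5 → slot 5
383: h=3, probe 3,4 → slot 4
299: h=3, probe 3,4,5,6 → slot 6
Table: [., 491, ., 362, 383, 191, 299]
Lookup 834: h=1, probe 1,2 → slot 2 empty, not found.

2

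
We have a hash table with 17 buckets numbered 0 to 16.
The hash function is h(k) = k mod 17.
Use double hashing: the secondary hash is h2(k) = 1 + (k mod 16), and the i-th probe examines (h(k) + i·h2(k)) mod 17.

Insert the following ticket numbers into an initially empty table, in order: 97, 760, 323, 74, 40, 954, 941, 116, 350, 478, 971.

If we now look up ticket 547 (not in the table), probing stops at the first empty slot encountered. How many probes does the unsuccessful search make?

97: h=12 => slot 12
760: h=12, h2=9, probe 12,4 => slot 4
323: h=0 => slot 0
74: h=6 => slot 6
40: h=6, h2=9, probe 6,15 => slot 15
954: h=2 => slot 2
941: h=6, h2=14, probe 6,3 => slot 3
116: h=14 => slot 14
350: h=10 => slot 10
478: h=2, h2=15, probe 2,0,15,13 => slot 13
971: h=2, h2=12, probe 2,14,9 => slot 9
Table: [323, ., 954, 941, 760, ., 74, ., ., 971, 350, ., 97, 478, 116, 40, .]
Lookup 547: h=3, h2=4, probe 3,7 → slot 7 empty, not found.

2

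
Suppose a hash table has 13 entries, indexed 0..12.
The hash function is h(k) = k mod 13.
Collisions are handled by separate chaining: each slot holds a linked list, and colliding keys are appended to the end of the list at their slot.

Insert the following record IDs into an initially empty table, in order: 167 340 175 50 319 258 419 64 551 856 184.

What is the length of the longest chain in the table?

Insert 167: h=11, bucket 11 empty -> new chain.
Insert 340: h=2, bucket 2 empty -> new chain.
Insert 175: h=6, bucket 6 empty -> new chain.
Insert 50: h=11, bucket 11 nonempty -> append to chain.
Insert 319: h=7, bucket 7 empty -> new chain.
Insert 258: h=11, bucket 11 nonempty -> append to chain.
Insert 419: h=3, bucket 3 empty -> new chain.
Insert 64: h=12, bucket 12 empty -> new chain.
Insert 551: h=5, bucket 5 empty -> new chain.
Insert 856: h=11, bucket 11 nonempty -> append to chain.
Insert 184: h=2, bucket 2 nonempty -> append to chain.
Final buckets:
0: .
1: .
2: 340 -> 184
3: 419
4: .
5: 551
6: 175
7: 319
8: .
9: .
10: .
11: 167 -> 50 -> 258 -> 856
12: 64

4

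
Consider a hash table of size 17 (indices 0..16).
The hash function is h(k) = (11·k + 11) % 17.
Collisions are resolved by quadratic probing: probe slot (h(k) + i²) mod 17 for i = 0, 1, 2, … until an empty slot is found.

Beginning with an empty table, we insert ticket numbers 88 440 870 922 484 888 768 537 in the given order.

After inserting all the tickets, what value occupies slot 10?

88: h=10 -> slot 10
440: h=6 -> slot 6
870: h=10, probe 10,11 -> slot 11
922: h=4 -> slot 4
484: h=14 -> slot 14
888: h=4, probe 4,5 -> slot 5
768: h=10, probe 10,11,14,2 -> slot 2
537: h=2, probe 2,3 -> slot 3
Table: [., ., 768, 537, 922, 888, 440, ., ., ., 88, 870, ., ., 484, ., .]

88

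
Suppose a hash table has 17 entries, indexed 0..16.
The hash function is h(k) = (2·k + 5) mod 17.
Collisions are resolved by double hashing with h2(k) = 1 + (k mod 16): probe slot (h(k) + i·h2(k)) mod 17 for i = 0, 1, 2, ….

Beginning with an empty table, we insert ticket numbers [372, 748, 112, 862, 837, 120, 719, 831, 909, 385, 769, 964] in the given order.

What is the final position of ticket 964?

3

372 hashes to 1; slot 1 is free → place at 1.
748 hashes to 5; slot 5 is free → place at 5.
112 hashes to 8; slot 8 is free → place at 8.
862 hashes to 12; slot 12 is free → place at 12.
837 hashes to 13; slot 13 is free → place at 13.
120 hashes to 7; slot 7 is free → place at 7.
719 hashes to 15; slot 15 is free → place at 15.
831 hashes to 1, h2=16; 1 taken → place at 0.
909 hashes to 4; slot 4 is free → place at 4.
385 hashes to 10; slot 10 is free → place at 10.
769 hashes to 13, h2=2; 13,15,0 taken → place at 2.
964 hashes to 12, h2=5; 12,0,5,10,15 taken → place at 3.
Table: [831, 372, 769, 964, 909, 748, _, 120, 112, _, 385, _, 862, 837, _, 719, _]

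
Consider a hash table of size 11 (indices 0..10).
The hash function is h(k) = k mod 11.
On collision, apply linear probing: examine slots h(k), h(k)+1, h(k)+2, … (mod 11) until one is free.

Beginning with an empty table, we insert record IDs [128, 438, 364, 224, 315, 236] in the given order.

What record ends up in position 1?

364

128: h=7 => slot 7
438: h=9 => slot 9
364: h=1 => slot 1
224: h=4 => slot 4
315: h=7, probe 7,8 => slot 8
236: h=5 => slot 5
Table: [., 364, ., ., 224, 236, ., 128, 315, 438, .]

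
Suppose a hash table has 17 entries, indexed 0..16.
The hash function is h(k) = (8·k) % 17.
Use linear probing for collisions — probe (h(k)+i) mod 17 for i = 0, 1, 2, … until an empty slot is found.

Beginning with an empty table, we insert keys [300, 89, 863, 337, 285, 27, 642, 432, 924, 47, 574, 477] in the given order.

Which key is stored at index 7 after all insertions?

300: h=3 → slot 3
89: h=15 → slot 15
863: h=2 → slot 2
337: h=10 → slot 10
285: h=2, probe 2,3,4 → slot 4
27: h=12 → slot 12
642: h=2, probe 2,3,4,5 → slot 5
432: h=5, probe 5,6 → slot 6
924: h=14 → slot 14
47: h=2, probe 2,3,4,5,6,7 → slot 7
574: h=2, probe 2,3,4,5,6,7,8 → slot 8
477: h=8, probe 8,9 → slot 9
Table: [., ., 863, 300, 285, 642, 432, 47, 574, 477, 337, ., 27, ., 924, 89, .]

47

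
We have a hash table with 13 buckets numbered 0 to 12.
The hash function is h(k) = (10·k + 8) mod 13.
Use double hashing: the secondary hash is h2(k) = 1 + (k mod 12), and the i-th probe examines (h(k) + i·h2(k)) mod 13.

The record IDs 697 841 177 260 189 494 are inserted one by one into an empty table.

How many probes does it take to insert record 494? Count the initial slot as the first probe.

2

Insert 697: h=10, slot 10 empty => index 10.
Insert 841: h=7, slot 7 empty => index 7.
Insert 177: h=10, h2=10, slots 10,7 occupied => index 4.
Insert 260: h=8, slot 8 empty => index 8.
Insert 189: h=0, slot 0 empty => index 0.
Insert 494: h=8, h2=3, slot 8 occupied => index 11.
Table: [189, —, —, —, 177, —, —, 841, 260, —, 697, 494, —]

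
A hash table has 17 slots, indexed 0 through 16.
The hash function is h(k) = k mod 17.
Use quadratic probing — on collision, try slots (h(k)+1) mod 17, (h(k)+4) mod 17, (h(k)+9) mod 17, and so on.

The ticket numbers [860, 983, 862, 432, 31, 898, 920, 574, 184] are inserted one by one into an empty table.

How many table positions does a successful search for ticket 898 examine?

3

860: h=10 → slot 10
983: h=14 → slot 14
862: h=12 → slot 12
432: h=7 → slot 7
31: h=14, probe 14,15 → slot 15
898: h=14, probe 14,15,1 → slot 1
920: h=2 → slot 2
574: h=13 → slot 13
184: h=14, probe 14,15,1,6 → slot 6
Table: [∅, 898, 920, ∅, ∅, ∅, 184, 432, ∅, ∅, 860, ∅, 862, 574, 983, 31, ∅]
Lookup 898: h=14, probe 14,15,1 → found at 1.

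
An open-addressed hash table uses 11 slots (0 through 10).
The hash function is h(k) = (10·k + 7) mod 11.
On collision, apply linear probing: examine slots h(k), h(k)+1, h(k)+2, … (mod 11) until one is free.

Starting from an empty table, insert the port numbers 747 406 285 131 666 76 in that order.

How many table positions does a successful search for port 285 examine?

3

Insert 747: h=8, slot 8 empty => index 8.
Insert 406: h=8, slot 8 occupied => index 9.
Insert 285: h=8, slots 8,9 occupied => index 10.
Insert 131: h=8, slots 8,9,10 occupied => index 0.
Insert 666: h=1, slot 1 empty => index 1.
Insert 76: h=8, slots 8,9,10,0,1 occupied => index 2.
Table: [131, 666, 76, —, —, —, —, —, 747, 406, 285]
Lookup 285: h=8, probe 8,9,10 → found at 10.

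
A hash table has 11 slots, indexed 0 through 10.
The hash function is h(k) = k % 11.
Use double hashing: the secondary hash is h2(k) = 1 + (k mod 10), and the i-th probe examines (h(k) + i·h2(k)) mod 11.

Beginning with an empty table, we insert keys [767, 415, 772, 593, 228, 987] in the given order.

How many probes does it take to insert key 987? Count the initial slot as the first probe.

2

767: h=8 => slot 8
415: h=8, h2=6, probe 8,3 => slot 3
772: h=2 => slot 2
593: h=10 => slot 10
228: h=8, h2=9, probe 8,6 => slot 6
987: h=8, h2=8, probe 8,5 => slot 5
Table: [—, —, 772, 415, —, 987, 228, —, 767, —, 593]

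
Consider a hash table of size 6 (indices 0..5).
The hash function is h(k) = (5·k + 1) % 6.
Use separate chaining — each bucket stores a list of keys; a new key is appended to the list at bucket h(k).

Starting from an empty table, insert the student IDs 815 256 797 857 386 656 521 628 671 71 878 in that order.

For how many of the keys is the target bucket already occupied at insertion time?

8

Insert 815: h=2, bucket 2 empty → new chain.
Insert 256: h=3, bucket 3 empty → new chain.
Insert 797: h=2, bucket 2 nonempty → append to chain.
Insert 857: h=2, bucket 2 nonempty → append to chain.
Insert 386: h=5, bucket 5 empty → new chain.
Insert 656: h=5, bucket 5 nonempty → append to chain.
Insert 521: h=2, bucket 2 nonempty → append to chain.
Insert 628: h=3, bucket 3 nonempty → append to chain.
Insert 671: h=2, bucket 2 nonempty → append to chain.
Insert 71: h=2, bucket 2 nonempty → append to chain.
Insert 878: h=5, bucket 5 nonempty → append to chain.
Final buckets:
0: _
1: _
2: 815 -> 797 -> 857 -> 521 -> 671 -> 71
3: 256 -> 628
4: _
5: 386 -> 656 -> 878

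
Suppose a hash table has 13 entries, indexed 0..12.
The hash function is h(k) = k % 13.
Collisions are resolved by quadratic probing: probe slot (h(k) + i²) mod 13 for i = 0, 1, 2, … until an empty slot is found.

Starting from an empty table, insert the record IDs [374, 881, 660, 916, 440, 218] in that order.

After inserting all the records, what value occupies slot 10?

374

374: h=10 → slot 10
881: h=10, probe 10,11 → slot 11
660: h=10, probe 10,11,1 → slot 1
916: h=6 → slot 6
440: h=11, probe 11,12 → slot 12
218: h=10, probe 10,11,1,6,0 → slot 0
Table: [218, 660, _, _, _, _, 916, _, _, _, 374, 881, 440]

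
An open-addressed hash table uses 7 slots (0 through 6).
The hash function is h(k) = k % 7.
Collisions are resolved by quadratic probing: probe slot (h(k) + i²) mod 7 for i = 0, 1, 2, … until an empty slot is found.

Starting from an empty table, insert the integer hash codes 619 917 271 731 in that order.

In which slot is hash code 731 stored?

4

Insert 619: h=3, slot 3 empty → index 3.
Insert 917: h=0, slot 0 empty → index 0.
Insert 271: h=5, slot 5 empty → index 5.
Insert 731: h=3, slot 3 occupied → index 4.
Table: [917, -, -, 619, 731, 271, -]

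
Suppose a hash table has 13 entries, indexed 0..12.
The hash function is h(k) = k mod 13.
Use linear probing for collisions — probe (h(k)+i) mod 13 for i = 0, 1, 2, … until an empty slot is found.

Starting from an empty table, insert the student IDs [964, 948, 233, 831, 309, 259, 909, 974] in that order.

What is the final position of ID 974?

964 hashes to 2; slot 2 is free => place at 2.
948 hashes to 12; slot 12 is free => place at 12.
233 hashes to 12; 12 taken => place at 0.
831 hashes to 12; 12,0 taken => place at 1.
309 hashes to 10; slot 10 is free => place at 10.
259 hashes to 12; 12,0,1,2 taken => place at 3.
909 hashes to 12; 12,0,1,2,3 taken => place at 4.
974 hashes to 12; 12,0,1,2,3,4 taken => place at 5.
Table: [233, 831, 964, 259, 909, 974, ∅, ∅, ∅, ∅, 309, ∅, 948]

5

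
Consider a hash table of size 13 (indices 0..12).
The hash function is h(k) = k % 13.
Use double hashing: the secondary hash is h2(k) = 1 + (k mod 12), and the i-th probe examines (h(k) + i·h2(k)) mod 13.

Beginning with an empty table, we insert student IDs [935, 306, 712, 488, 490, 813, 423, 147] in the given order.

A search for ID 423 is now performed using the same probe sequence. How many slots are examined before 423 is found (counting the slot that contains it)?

Insert 935: h=12, slot 12 empty => index 12.
Insert 306: h=7, slot 7 empty => index 7.
Insert 712: h=10, slot 10 empty => index 10.
Insert 488: h=7, h2=9, slot 7 occupied => index 3.
Insert 490: h=9, slot 9 empty => index 9.
Insert 813: h=7, h2=10, slot 7 occupied => index 4.
Insert 423: h=7, h2=4, slot 7 occupied => index 11.
Insert 147: h=4, h2=4, slot 4 occupied => index 8.
Table: [_, _, _, 488, 813, _, _, 306, 147, 490, 712, 423, 935]
Lookup 423: h=7, h2=4, probe 7,11 → found at 11.

2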